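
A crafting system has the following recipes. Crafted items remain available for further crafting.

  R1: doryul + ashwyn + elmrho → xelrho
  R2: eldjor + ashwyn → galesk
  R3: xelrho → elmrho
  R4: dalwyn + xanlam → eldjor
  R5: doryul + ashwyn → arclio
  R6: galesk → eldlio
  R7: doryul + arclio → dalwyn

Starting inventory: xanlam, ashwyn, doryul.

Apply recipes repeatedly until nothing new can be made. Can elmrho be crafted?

No

elmrho would need xelrho (R3), but xelrho is never obtained.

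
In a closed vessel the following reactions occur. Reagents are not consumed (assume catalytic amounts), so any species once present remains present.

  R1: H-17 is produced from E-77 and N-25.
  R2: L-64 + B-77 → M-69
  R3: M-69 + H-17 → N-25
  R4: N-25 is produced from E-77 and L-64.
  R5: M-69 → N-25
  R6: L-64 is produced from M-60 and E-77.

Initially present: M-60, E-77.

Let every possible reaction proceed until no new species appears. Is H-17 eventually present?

M-60 and E-77 present → L-64 forms (R6).
E-77 and L-64 present → N-25 forms (R4).
E-77 and N-25 present → H-17 forms (R1).

Yes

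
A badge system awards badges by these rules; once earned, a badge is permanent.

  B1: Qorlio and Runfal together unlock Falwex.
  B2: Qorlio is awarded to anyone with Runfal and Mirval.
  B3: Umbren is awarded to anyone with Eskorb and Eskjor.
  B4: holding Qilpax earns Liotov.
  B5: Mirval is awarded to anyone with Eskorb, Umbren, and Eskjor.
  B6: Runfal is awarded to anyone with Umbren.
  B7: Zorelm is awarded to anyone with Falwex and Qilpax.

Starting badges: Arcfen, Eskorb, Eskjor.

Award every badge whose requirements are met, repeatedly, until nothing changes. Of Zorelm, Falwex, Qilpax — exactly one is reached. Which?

Falwex

With Eskorb and Eskjor, Umbren is earned (B3).
With Umbren, Runfal is earned (B6).
With Eskorb, Umbren, and Eskjor, Mirval is earned (B5).
With Runfal and Mirval, Qorlio is earned (B2).
With Qorlio and Runfal, Falwex is earned (B1).
No rule produces Qilpax, and it is not given. Zorelm would need Falwex and Qilpax (B7), but Qilpax is never earned.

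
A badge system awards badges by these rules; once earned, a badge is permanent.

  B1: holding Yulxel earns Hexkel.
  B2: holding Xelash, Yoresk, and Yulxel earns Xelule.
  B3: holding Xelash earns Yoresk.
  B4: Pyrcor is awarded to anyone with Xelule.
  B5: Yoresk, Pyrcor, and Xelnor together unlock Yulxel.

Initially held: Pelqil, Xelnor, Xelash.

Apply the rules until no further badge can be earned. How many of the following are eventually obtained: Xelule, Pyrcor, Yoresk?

With Xelash, Yoresk is earned (B3).
Xelule would need Xelash, Yoresk, and Yulxel (B2), but Yulxel is never earned.
Pyrcor would need Xelule (B4), but Xelule is never earned.
Yoresk: reached.
Reached: Yoresk — 1 of the 3.

1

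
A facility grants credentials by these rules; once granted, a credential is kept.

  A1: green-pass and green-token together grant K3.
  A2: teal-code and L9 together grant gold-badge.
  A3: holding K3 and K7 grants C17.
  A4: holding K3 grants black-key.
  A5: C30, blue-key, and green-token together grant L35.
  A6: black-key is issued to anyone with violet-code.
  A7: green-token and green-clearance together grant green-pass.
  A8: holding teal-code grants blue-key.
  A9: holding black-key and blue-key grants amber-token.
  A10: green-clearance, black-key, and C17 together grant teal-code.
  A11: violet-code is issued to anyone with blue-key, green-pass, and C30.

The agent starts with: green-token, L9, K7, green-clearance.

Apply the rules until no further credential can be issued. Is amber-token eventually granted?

Holding green-token and green-clearance grants green-pass (A7).
Holding green-pass and green-token grants K3 (A1).
Holding K3 and K7 grants C17 (A3).
Holding K3 grants black-key (A4).
Holding green-clearance, black-key, and C17 grants teal-code (A10).
Holding teal-code grants blue-key (A8).
Holding black-key and blue-key grants amber-token (A9).

Yes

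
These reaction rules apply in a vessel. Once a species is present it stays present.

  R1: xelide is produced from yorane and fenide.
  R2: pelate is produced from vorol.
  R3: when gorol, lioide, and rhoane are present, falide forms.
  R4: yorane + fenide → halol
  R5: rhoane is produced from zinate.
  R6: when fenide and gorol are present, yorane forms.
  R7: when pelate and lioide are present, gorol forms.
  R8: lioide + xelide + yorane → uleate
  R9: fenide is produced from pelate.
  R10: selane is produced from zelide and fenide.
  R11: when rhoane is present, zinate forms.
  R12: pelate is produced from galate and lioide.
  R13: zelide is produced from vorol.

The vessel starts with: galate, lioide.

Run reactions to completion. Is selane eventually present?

No

selane would need zelide and fenide (R10), but zelide never forms.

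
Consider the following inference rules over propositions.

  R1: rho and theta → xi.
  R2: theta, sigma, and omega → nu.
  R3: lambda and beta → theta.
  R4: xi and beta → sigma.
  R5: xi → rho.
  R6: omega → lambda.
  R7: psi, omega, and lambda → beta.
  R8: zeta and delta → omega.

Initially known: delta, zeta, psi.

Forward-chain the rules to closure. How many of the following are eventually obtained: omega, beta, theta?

From zeta and delta, R8 gives omega.
omega holds, so lambda follows (R6).
psi, omega, and lambda hold, so beta follows (R7).
From lambda and beta, R3 gives theta.
omega: reached.
beta: reached.
theta: reached.
All 3 are reached.

3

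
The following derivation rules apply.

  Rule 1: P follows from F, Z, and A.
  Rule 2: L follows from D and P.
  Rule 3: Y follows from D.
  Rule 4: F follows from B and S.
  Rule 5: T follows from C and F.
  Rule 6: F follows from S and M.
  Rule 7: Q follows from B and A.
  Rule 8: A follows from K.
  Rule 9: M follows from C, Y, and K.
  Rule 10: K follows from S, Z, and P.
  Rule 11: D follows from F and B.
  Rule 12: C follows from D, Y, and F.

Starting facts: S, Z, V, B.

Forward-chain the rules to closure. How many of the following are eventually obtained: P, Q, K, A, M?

P would need F, Z, and A (Rule 1), but A is never established.
Q would need B and A (Rule 7), but A is never established.
K would need S, Z, and P (Rule 10), but P is never established.
A would need K (Rule 8), but K is never established.
M would need C, Y, and K (Rule 9), but K is never established.
None of the 5 are reached.

0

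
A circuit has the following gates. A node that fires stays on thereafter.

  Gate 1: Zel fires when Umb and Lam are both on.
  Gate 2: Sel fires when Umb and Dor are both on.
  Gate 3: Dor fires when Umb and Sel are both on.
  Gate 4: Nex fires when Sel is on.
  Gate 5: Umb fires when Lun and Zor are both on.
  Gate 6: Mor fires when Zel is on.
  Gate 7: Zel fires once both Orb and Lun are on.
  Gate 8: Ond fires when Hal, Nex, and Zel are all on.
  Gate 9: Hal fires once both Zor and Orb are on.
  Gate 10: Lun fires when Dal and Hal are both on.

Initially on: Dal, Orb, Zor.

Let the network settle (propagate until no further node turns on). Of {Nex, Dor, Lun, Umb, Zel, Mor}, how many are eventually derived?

Gate 9: Zor and Orb on → Hal on.
Dal and Hal are on, so Lun fires (Gate 10).
Gate 5: Lun and Zor on → Umb on.
Gate 7: Orb and Lun on → Zel on.
Gate 6: Zel on → Mor on.
Nex would need Sel (Gate 4), but Sel never turns on.
Dor would need Umb and Sel (Gate 3), but Sel never turns on.
Lun: reached.
Umb: reached.
Zel: reached.
Mor: reached.
Reached: Lun, Umb, Zel, and Mor — 4 of the 6.

4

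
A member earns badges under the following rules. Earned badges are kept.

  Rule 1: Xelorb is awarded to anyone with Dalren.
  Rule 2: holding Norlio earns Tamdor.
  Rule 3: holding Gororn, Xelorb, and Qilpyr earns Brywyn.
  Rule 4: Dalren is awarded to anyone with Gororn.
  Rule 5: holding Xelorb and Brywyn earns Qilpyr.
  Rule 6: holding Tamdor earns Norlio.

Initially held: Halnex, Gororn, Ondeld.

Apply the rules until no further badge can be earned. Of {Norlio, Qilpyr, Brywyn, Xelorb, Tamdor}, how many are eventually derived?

With Gororn, Dalren is earned (Rule 4).
With Dalren, Xelorb is earned (Rule 1).
Norlio would need Tamdor (Rule 6), but Tamdor is never earned.
Qilpyr would need Xelorb and Brywyn (Rule 5), but Brywyn is never earned.
Brywyn would need Gororn, Xelorb, and Qilpyr (Rule 3), but Qilpyr is never earned.
Xelorb: reached.
Tamdor would need Norlio (Rule 2), but Norlio is never earned.
Reached: Xelorb — 1 of the 5.

1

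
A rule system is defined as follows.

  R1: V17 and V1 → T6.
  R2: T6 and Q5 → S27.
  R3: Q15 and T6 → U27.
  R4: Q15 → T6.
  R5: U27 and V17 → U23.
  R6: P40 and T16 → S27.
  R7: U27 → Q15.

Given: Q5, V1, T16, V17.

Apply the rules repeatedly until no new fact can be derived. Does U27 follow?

U27 would need Q15 and T6 (R3), but Q15 is never established.

No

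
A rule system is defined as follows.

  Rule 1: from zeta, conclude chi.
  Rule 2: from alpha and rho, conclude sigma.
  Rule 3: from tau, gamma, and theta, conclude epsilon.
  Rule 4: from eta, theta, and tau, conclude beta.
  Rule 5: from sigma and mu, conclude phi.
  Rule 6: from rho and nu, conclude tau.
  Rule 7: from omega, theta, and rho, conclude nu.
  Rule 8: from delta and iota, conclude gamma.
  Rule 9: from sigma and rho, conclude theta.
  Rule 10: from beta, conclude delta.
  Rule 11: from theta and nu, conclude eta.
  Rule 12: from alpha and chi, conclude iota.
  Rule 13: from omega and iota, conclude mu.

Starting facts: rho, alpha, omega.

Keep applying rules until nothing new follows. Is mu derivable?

No

mu would need omega and iota (Rule 13), but iota is never established.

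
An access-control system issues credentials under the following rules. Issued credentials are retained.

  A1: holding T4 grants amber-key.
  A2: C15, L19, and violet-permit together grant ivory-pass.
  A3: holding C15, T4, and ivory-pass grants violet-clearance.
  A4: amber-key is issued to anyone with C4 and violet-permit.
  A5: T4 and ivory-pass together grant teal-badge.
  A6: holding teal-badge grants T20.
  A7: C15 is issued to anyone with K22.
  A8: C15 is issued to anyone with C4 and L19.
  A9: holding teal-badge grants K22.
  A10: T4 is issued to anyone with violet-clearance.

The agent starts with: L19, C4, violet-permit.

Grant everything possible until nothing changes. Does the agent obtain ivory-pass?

Holding C4 and L19 grants C15 (A8).
Holding C15, L19, and violet-permit grants ivory-pass (A2).

Yes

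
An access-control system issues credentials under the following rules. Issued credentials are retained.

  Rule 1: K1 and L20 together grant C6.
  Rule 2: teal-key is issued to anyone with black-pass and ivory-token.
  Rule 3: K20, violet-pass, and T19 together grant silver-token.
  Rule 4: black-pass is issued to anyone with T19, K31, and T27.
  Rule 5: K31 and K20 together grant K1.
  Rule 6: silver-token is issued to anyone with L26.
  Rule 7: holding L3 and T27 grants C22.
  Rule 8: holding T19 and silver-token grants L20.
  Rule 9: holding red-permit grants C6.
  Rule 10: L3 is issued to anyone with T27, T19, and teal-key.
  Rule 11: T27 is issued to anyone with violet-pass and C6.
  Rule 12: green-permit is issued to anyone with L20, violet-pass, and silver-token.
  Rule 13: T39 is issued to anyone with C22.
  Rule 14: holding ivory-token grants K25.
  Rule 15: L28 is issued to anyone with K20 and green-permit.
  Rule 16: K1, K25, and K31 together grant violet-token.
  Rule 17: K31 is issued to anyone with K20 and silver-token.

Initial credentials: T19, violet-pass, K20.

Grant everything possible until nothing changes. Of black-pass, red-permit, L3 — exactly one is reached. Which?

black-pass

Holding K20, violet-pass, and T19 grants silver-token (Rule 3).
Holding T19 and silver-token grants L20 (Rule 8).
Holding K20 and silver-token grants K31 (Rule 17).
Holding K31 and K20 grants K1 (Rule 5).
Holding K1 and L20 grants C6 (Rule 1).
Holding violet-pass and C6 grants T27 (Rule 11).
Holding T19, K31, and T27 grants black-pass (Rule 4).
No rule produces red-permit, and it is not given. L3 would need T27, T19, and teal-key (Rule 10), but teal-key is never granted.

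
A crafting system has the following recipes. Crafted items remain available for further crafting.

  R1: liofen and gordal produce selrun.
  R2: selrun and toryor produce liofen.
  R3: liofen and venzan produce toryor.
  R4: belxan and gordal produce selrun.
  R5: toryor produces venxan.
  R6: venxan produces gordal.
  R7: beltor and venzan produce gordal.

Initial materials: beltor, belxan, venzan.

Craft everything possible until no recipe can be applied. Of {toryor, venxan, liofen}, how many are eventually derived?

0

toryor would need liofen and venzan (R3), but liofen is never obtained.
venxan would need toryor (R5), but toryor is never obtained.
liofen would need selrun and toryor (R2), but toryor is never obtained.
None of the 3 are reached.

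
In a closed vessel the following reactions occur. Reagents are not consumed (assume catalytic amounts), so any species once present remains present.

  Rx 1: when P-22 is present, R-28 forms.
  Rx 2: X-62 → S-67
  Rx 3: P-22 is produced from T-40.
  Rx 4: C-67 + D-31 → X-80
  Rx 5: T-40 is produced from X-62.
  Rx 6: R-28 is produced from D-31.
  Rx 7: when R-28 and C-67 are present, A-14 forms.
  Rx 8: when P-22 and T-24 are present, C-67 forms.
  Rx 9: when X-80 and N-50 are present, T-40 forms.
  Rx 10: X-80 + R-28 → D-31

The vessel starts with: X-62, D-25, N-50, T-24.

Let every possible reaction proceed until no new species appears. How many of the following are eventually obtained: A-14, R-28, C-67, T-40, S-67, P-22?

X-62 present → S-67 forms (Rx 2).
X-62 present → T-40 forms (Rx 5).
T-40 present → P-22 forms (Rx 3).
P-22 and T-24 present → C-67 forms (Rx 8).
P-22 present → R-28 forms (Rx 1).
R-28 and C-67 present → A-14 forms (Rx 7).
A-14: reached.
R-28: reached.
C-67: reached.
T-40: reached.
S-67: reached.
P-22: reached.
All 6 are reached.

6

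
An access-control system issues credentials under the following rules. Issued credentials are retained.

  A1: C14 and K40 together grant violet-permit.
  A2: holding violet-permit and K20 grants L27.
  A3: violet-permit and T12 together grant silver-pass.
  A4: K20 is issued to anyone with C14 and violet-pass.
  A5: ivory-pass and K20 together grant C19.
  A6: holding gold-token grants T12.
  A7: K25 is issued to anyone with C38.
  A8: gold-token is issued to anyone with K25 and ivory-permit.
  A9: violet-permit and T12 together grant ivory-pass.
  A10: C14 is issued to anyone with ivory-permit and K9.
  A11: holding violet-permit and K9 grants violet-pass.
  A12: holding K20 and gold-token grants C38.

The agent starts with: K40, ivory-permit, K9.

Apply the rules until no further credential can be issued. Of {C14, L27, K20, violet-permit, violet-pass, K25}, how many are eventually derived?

Holding ivory-permit and K9 grants C14 (A10).
Holding C14 and K40 grants violet-permit (A1).
Holding violet-permit and K9 grants violet-pass (A11).
Holding C14 and violet-pass grants K20 (A4).
Holding violet-permit and K20 grants L27 (A2).
C14: reached.
L27: reached.
K20: reached.
violet-permit: reached.
violet-pass: reached.
K25 would need C38 (A7), but C38 is never granted.
Reached: C14, L27, K20, violet-permit, and violet-pass — 5 of the 6.

5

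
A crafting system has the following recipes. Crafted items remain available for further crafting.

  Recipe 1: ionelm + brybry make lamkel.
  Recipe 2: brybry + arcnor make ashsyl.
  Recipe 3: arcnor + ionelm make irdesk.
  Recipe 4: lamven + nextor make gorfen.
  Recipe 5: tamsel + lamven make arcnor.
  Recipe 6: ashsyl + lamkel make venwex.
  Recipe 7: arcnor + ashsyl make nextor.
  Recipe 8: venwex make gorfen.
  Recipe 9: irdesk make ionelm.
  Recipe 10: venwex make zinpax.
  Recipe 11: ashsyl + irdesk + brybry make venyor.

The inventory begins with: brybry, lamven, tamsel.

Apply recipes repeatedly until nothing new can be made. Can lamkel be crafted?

lamkel would need ionelm and brybry (Recipe 1), but ionelm is never obtained.

No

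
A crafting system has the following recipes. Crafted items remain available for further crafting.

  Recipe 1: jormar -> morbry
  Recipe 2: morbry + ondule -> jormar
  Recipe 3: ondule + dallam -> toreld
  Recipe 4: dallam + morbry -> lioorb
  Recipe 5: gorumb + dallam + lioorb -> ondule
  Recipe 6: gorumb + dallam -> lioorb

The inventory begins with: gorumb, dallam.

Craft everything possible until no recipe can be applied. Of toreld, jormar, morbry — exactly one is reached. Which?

toreld

Using Recipe 6, gorumb and dallam make lioorb.
gorumb + dallam + lioorb -> ondule (Recipe 5).
Using Recipe 3, ondule and dallam make toreld.
jormar would need morbry and ondule (Recipe 2), but morbry is never obtained. morbry would need jormar (Recipe 1), but jormar is never obtained.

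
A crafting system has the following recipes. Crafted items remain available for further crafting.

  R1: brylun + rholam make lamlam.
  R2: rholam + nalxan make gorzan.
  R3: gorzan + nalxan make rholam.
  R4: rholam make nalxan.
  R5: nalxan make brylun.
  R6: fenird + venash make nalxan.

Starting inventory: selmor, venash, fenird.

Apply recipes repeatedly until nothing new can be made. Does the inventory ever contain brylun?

Using R6, fenird and venash make nalxan.
nalxan → brylun (R5).

Yes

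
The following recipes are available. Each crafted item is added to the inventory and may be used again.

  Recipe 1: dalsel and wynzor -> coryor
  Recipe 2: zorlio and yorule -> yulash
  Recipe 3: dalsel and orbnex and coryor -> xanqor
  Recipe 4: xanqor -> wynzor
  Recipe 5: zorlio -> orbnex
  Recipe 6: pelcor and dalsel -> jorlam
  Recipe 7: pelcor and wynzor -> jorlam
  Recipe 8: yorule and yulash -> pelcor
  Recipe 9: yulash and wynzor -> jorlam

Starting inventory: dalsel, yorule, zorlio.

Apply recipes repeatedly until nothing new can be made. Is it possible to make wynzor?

No

wynzor would need xanqor (Recipe 4), but xanqor is never obtained.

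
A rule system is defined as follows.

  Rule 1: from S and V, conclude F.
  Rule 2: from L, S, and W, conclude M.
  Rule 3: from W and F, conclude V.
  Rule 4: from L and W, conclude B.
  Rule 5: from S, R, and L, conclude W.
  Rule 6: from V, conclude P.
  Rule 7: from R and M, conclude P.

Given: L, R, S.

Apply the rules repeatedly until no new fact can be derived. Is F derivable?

F would need S and V (Rule 1), but V is never established.

No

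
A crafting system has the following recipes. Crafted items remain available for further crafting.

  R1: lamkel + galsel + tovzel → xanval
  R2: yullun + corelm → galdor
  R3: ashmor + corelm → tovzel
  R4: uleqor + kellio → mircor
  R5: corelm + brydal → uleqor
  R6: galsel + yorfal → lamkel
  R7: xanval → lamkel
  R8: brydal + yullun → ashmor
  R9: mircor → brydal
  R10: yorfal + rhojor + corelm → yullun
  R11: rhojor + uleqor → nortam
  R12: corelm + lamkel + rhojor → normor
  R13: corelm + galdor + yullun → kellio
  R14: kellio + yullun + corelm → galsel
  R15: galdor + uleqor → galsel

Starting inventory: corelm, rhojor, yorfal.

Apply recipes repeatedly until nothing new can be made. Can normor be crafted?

Yes

yorfal + rhojor + corelm → yullun (R10).
yullun + corelm → galdor (R2).
Using R13, corelm, galdor, and yullun make kellio.
kellio + yullun + corelm → galsel (R14).
galsel + yorfal → lamkel (R6).
Using R12, corelm, lamkel, and rhojor make normor.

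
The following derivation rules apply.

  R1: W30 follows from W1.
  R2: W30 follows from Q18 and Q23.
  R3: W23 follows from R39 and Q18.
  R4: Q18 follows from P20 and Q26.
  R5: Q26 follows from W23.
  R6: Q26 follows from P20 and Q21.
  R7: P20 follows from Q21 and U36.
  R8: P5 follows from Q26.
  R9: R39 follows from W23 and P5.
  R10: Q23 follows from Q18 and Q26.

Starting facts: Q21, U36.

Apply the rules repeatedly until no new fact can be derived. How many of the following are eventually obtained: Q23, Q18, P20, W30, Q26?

Q21 and U36 hold, so P20 follows (R7).
From P20 and Q21, R6 gives Q26.
From P20 and Q26, R4 gives Q18.
Q18 and Q26 hold, so Q23 follows (R10).
Q18 and Q23 hold, so W30 follows (R2).
Q23: reached.
Q18: reached.
P20: reached.
W30: reached.
Q26: reached.
All 5 are reached.

5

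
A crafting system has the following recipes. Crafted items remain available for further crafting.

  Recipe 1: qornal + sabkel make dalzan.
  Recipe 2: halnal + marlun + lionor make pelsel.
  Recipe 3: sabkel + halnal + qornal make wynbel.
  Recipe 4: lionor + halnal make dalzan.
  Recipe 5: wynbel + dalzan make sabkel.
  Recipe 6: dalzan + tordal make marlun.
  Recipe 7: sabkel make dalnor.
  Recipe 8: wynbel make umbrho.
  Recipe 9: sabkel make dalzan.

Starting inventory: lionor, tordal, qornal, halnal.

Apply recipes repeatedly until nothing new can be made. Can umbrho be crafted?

No

umbrho would need wynbel (Recipe 8), but wynbel is never obtained.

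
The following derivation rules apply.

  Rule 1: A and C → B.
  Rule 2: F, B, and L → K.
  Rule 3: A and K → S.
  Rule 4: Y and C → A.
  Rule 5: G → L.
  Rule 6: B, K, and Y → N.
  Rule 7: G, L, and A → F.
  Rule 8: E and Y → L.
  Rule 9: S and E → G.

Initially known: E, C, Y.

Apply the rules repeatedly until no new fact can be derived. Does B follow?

Y and C hold, so A follows (Rule 4).
From A and C, Rule 1 gives B.

Yes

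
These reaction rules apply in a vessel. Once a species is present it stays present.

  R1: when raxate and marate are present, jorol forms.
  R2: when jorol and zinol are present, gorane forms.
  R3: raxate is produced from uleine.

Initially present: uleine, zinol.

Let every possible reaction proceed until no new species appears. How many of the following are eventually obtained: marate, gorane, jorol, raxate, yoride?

uleine present → raxate forms (R3).
No rule produces marate, and it is not given.
gorane would need jorol and zinol (R2), but jorol never forms.
jorol would need raxate and marate (R1), but marate never forms.
raxate: reached.
No rule produces yoride, and it is not given.
Reached: raxate — 1 of the 5.

1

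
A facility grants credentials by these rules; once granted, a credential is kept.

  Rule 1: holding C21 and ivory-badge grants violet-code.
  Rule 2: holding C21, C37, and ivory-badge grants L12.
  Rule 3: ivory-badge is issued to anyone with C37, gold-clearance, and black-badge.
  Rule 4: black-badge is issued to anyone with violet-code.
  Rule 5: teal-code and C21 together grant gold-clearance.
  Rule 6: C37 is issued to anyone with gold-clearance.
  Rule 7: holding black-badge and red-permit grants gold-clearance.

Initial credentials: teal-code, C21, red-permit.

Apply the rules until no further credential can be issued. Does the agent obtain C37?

Yes

Holding teal-code and C21 grants gold-clearance (Rule 5).
Holding gold-clearance grants C37 (Rule 6).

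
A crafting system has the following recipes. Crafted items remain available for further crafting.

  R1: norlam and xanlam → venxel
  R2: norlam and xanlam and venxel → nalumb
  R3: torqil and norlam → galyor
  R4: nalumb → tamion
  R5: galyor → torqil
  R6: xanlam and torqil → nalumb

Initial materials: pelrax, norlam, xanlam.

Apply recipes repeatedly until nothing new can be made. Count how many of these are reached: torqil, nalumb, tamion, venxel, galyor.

norlam and xanlam → venxel (R1).
norlam and xanlam and venxel → nalumb (R2).
nalumb → tamion (R4).
torqil would need galyor (R5), but galyor is never obtained.
nalumb: reached.
tamion: reached.
venxel: reached.
galyor would need torqil and norlam (R3), but torqil is never obtained.
Reached: nalumb, tamion, and venxel — 3 of the 5.

3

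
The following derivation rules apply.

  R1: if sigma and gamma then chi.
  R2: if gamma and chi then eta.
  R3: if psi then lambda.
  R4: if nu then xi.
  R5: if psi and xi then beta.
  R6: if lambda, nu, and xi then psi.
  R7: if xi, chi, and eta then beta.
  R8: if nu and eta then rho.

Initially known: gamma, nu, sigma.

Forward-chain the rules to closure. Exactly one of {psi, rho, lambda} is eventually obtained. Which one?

sigma and gamma hold, so chi follows (R1).
From gamma and chi, R2 gives eta.
From nu and eta, R8 gives rho.
psi would need lambda, nu, and xi (R6), but lambda is never established. lambda would need psi (R3), but psi is never established.

rho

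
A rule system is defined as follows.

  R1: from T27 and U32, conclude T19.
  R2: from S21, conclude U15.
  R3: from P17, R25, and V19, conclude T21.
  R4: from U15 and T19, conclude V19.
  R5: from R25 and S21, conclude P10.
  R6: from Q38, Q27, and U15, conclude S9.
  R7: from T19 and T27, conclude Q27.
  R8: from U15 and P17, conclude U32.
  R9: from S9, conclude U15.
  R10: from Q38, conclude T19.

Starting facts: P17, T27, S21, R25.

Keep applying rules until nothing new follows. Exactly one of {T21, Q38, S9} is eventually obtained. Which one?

S21 holds, so U15 follows (R2).
U15 and P17 hold, so U32 follows (R8).
T27 and U32 hold, so T19 follows (R1).
From U15 and T19, R4 gives V19.
P17, R25, and V19 hold, so T21 follows (R3).
S9 would need Q38, Q27, and U15 (R6), but Q38 is never established. No rule produces Q38, and it is not given.

T21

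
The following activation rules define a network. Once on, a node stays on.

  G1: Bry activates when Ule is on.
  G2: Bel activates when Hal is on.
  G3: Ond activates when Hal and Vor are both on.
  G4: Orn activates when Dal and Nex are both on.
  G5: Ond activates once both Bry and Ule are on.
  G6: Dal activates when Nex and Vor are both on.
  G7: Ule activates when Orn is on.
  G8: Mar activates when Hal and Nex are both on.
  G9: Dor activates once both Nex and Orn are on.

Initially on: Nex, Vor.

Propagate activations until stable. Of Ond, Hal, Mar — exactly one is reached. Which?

Ond

G6: Nex and Vor on → Dal on.
G4: Dal and Nex on → Orn on.
G7: Orn on → Ule on.
Ule is on, so Bry activates (G1).
Bry and Ule are on, so Ond activates (G5).
Mar would need Hal and Nex (G8), but Hal never turns on. No rule produces Hal, and it is not given.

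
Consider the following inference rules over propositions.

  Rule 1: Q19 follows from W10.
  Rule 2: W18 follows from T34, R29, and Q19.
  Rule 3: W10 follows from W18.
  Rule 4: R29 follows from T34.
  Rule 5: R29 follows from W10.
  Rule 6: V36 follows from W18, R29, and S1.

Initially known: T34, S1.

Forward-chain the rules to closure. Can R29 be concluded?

Yes

From T34, Rule 4 gives R29.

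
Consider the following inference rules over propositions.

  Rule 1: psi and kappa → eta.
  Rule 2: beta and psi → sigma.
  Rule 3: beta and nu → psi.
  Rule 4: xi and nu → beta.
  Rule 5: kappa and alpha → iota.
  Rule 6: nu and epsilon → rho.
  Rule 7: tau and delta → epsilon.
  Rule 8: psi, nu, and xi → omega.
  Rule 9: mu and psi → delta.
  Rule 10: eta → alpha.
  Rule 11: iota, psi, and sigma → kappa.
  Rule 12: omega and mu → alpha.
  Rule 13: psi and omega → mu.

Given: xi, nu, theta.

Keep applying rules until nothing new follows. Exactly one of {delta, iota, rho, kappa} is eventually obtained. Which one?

delta

xi and nu hold, so beta follows (Rule 4).
From beta and nu, Rule 3 gives psi.
From psi, nu, and xi, Rule 8 gives omega.
psi and omega hold, so mu follows (Rule 13).
mu and psi hold, so delta follows (Rule 9).
kappa would need iota, psi, and sigma (Rule 11), but iota is never established. iota would need kappa and alpha (Rule 5), but kappa is never established. rho would need nu and epsilon (Rule 6), but epsilon is never established.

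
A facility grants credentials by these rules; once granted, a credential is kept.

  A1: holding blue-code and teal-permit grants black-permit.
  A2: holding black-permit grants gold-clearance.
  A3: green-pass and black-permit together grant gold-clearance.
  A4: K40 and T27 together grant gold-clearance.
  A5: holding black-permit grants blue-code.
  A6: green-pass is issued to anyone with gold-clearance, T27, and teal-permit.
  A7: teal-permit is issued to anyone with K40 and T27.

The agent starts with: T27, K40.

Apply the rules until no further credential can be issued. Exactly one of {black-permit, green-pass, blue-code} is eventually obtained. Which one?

Holding K40 and T27 grants teal-permit (A7).
Holding K40 and T27 grants gold-clearance (A4).
Holding gold-clearance, T27, and teal-permit grants green-pass (A6).
blue-code would need black-permit (A5), but black-permit is never granted. black-permit would need blue-code and teal-permit (A1), but blue-code is never granted.

green-pass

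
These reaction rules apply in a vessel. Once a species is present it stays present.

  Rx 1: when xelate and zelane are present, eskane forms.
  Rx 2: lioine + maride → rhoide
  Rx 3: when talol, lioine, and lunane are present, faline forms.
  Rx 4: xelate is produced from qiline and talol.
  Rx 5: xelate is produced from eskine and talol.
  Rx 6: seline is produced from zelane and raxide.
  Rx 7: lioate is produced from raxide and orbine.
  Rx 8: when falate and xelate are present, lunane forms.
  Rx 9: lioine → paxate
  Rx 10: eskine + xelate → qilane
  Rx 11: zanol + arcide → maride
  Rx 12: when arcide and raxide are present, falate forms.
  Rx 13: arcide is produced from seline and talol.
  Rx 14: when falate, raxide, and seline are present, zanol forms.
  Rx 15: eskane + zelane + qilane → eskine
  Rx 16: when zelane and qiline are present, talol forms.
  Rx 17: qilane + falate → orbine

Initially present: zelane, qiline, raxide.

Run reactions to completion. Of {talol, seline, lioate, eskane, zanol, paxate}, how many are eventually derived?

4

zelane and qiline present → talol forms (Rx 16).
zelane and raxide present → seline forms (Rx 6).
seline and talol present → arcide forms (Rx 13).
qiline and talol present → xelate forms (Rx 4).
arcide and raxide present → falate forms (Rx 12).
xelate and zelane present → eskane forms (Rx 1).
falate, raxide, and seline present → zanol forms (Rx 14).
talol: reached.
seline: reached.
lioate would need raxide and orbine (Rx 7), but orbine never forms.
eskane: reached.
zanol: reached.
paxate would need lioine (Rx 9), but lioine never forms.
Reached: talol, seline, eskane, and zanol — 4 of the 6.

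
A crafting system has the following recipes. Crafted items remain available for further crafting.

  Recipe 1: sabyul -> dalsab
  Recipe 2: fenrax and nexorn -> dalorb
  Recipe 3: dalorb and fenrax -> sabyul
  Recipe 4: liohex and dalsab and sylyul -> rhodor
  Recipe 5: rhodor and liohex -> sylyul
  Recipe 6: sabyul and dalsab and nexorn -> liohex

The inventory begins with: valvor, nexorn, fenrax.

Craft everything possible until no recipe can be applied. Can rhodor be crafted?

rhodor would need liohex, dalsab, and sylyul (Recipe 4), but sylyul is never obtained.

No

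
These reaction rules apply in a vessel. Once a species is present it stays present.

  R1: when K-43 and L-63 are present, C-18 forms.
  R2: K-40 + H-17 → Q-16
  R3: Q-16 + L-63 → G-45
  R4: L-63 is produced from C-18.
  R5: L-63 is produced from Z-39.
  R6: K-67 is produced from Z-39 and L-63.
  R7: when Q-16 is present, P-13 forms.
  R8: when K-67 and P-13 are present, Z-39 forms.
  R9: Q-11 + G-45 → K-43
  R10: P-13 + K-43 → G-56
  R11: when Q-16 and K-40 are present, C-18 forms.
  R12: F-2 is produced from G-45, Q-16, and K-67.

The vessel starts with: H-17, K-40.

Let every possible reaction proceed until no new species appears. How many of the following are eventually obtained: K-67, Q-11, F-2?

0

K-67 would need Z-39 and L-63 (R6), but Z-39 never forms.
No rule produces Q-11, and it is not given.
F-2 would need G-45, Q-16, and K-67 (R12), but K-67 never forms.
None of the 3 are reached.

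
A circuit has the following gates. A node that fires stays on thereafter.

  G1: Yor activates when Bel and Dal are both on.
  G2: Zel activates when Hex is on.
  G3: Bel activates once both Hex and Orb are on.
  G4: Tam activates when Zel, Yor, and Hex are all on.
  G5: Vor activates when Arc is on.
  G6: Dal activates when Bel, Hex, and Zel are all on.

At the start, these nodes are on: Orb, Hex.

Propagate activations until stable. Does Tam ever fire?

Yes

Hex and Orb are on, so Bel activates (G3).
Hex is on, so Zel activates (G2).
Bel, Hex, and Zel are on, so Dal activates (G6).
G1: Bel and Dal on → Yor on.
Zel, Yor, and Hex are on, so Tam activates (G4).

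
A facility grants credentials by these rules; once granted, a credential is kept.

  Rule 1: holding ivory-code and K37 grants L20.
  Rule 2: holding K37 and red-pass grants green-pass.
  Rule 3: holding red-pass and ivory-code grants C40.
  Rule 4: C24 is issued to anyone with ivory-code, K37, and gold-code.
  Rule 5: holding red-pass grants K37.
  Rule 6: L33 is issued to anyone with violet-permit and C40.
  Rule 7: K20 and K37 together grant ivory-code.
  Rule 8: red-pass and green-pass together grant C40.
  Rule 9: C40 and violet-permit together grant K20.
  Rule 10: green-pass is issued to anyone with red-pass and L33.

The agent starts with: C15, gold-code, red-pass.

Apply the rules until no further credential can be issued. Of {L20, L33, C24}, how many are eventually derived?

L20 would need ivory-code and K37 (Rule 1), but ivory-code is never granted.
L33 would need violet-permit and C40 (Rule 6), but violet-permit is never granted.
C24 would need ivory-code, K37, and gold-code (Rule 4), but ivory-code is never granted.
None of the 3 are reached.

0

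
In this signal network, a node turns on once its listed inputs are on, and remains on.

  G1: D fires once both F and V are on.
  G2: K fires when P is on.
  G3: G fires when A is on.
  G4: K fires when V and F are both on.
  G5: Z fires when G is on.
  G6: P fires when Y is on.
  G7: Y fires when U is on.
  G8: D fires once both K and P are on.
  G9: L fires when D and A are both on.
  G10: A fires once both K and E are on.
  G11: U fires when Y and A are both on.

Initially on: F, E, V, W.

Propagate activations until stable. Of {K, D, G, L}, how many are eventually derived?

V and F are on, so K fires (G4).
F and V are on, so D fires (G1).
G10: K and E on → A on.
A is on, so G fires (G3).
D and A are on, so L fires (G9).
K: reached.
D: reached.
G: reached.
L: reached.
All 4 are reached.

4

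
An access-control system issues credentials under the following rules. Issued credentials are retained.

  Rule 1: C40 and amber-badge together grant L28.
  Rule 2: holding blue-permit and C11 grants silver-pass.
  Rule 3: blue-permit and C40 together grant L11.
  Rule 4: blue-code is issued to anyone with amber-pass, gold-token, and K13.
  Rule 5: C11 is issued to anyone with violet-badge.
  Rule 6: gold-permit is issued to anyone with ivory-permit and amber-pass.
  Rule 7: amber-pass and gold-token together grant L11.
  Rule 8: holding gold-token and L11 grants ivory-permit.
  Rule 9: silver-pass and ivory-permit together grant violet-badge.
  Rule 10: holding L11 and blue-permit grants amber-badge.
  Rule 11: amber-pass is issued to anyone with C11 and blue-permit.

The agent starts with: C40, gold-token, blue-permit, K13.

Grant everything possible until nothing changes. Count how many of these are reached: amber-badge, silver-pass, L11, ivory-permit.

3

Holding blue-permit and C40 grants L11 (Rule 3).
Holding gold-token and L11 grants ivory-permit (Rule 8).
Holding L11 and blue-permit grants amber-badge (Rule 10).
amber-badge: reached.
silver-pass would need blue-permit and C11 (Rule 2), but C11 is never granted.
L11: reached.
ivory-permit: reached.
Reached: amber-badge, L11, and ivory-permit — 3 of the 4.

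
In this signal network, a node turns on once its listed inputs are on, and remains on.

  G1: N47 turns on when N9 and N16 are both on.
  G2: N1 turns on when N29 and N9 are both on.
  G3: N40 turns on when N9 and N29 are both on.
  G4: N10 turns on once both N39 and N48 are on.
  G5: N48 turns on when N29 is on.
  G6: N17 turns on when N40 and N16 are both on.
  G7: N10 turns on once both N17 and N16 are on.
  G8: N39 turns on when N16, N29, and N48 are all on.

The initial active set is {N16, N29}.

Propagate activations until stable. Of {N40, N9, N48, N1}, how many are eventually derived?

1

G5: N29 on → N48 on.
N40 would need N9 and N29 (G3), but N9 never turns on.
No rule produces N9, and it is not given.
N48: reached.
N1 would need N29 and N9 (G2), but N9 never turns on.
Reached: N48 — 1 of the 4.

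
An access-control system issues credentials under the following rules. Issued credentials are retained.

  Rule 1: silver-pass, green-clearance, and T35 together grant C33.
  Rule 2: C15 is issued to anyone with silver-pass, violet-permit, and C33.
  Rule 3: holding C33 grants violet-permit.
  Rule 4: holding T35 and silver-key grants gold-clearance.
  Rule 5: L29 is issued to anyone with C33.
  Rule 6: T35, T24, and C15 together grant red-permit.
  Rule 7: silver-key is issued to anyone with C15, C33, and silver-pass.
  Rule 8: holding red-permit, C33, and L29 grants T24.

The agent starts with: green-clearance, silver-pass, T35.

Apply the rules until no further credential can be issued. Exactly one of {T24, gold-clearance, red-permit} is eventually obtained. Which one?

gold-clearance

Holding silver-pass, green-clearance, and T35 grants C33 (Rule 1).
Holding C33 grants violet-permit (Rule 3).
Holding silver-pass, violet-permit, and C33 grants C15 (Rule 2).
Holding C15, C33, and silver-pass grants silver-key (Rule 7).
Holding T35 and silver-key grants gold-clearance (Rule 4).
T24 would need red-permit, C33, and L29 (Rule 8), but red-permit is never granted. red-permit would need T35, T24, and C15 (Rule 6), but T24 is never granted.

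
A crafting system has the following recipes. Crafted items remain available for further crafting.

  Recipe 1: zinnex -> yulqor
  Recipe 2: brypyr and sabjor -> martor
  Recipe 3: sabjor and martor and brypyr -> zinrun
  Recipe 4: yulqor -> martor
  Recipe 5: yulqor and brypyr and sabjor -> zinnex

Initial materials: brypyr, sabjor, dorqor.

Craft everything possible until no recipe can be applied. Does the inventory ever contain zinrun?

Yes

Using Recipe 2, brypyr and sabjor make martor.
sabjor and martor and brypyr -> zinrun (Recipe 3).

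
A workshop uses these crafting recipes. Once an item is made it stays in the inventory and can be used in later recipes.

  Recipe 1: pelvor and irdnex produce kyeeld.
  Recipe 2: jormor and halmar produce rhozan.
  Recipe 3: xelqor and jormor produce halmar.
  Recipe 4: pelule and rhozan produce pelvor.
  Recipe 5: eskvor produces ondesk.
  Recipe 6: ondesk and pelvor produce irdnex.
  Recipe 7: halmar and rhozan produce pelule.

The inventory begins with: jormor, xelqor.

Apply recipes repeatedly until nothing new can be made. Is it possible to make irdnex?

No

irdnex would need ondesk and pelvor (Recipe 6), but ondesk is never obtained.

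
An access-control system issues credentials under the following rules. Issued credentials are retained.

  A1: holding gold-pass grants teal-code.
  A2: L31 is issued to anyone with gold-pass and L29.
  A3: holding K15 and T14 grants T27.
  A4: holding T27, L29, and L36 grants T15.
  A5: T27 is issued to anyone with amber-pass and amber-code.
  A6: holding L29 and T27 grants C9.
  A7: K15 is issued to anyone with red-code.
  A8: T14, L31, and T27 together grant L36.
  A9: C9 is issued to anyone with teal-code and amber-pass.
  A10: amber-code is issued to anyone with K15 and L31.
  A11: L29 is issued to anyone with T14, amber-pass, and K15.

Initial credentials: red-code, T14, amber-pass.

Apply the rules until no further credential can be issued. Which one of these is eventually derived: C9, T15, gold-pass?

Holding red-code grants K15 (A7).
Holding K15 and T14 grants T27 (A3).
Holding T14, amber-pass, and K15 grants L29 (A11).
Holding L29 and T27 grants C9 (A6).
T15 would need T27, L29, and L36 (A4), but L36 is never granted. No rule produces gold-pass, and it is not given.

C9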